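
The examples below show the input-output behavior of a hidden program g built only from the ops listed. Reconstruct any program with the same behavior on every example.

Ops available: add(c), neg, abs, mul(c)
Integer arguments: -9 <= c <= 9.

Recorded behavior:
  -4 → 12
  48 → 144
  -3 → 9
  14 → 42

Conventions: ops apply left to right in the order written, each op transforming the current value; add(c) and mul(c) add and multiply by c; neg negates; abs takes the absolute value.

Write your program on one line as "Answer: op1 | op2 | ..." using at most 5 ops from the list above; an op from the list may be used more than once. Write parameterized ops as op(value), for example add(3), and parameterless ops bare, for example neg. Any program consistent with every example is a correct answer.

abs | neg | mul(3) | neg

Check, running the answer program on each example:
  -4 -> 4 -> -4 -> -12 -> 12
  48 -> 48 -> -48 -> -144 -> 144
  -3 -> 3 -> -3 -> -9 -> 9
  14 -> 14 -> -14 -> -42 -> 42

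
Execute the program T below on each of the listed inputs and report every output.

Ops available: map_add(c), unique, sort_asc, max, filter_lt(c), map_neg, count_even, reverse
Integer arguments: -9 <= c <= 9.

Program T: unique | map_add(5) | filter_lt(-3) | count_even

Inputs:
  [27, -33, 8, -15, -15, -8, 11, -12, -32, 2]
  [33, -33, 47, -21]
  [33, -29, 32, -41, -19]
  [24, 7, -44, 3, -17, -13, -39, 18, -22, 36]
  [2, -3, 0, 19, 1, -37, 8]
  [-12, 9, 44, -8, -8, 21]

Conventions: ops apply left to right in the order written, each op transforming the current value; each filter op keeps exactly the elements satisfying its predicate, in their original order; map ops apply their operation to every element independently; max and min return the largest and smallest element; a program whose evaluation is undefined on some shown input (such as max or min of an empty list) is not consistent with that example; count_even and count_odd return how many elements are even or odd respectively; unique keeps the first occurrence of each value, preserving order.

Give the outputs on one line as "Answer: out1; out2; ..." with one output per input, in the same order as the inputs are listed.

2; 2; 3; 3; 1; 0

Execution, op by op:
  [27, -33, 8, -15, -15, -8, 11, -12, -32, 2] -> [27, -33, 8, -15, -8, 11, -12, -32, 2] -> [32, -28, 13, -10, -3, 16, -7, -27, 7] -> [-28, -10, -7, -27] -> 2
  [33, -33, 47, -21] -> [33, -33, 47, -21] -> [38, -28, 52, -16] -> [-28, -16] -> 2
  [33, -29, 32, -41, -19] -> [33, -29, 32, -41, -19] -> [38, -24, 37, -36, -14] -> [-24, -36, -14] -> 3
  [24, 7, -44, 3, -17, -13, -39, 18, -22, 36] -> [24, 7, -44, 3, -17, -13, -39, 18, -22, 36] -> [29, 12, -39, 8, -12, -8, -34, 23, -17, 41] -> [-39, -12, -8, -34, -17] -> 3
  [2, -3, 0, 19, 1, -37, 8] -> [2, -3, 0, 19, 1, -37, 8] -> [7, 2, 5, 24, 6, -32, 13] -> [-32] -> 1
  [-12, 9, 44, -8, -8, 21] -> [-12, 9, 44, -8, 21] -> [-7, 14, 49, -3, 26] -> [-7] -> 0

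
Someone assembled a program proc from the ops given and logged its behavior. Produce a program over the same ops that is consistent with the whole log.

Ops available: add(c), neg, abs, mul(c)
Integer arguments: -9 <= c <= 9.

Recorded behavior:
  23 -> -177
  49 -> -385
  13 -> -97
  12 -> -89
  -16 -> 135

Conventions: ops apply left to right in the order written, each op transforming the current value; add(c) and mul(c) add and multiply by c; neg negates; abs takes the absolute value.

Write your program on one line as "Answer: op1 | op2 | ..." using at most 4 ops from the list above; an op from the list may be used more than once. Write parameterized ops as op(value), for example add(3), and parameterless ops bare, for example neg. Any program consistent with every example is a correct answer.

mul(8) | neg | add(7)

Check, running the answer program on each example:
  23 -> 184 -> -184 -> -177
  49 -> 392 -> -392 -> -385
  13 -> 104 -> -104 -> -97
  12 -> 96 -> -96 -> -89
  -16 -> -128 -> 128 -> 135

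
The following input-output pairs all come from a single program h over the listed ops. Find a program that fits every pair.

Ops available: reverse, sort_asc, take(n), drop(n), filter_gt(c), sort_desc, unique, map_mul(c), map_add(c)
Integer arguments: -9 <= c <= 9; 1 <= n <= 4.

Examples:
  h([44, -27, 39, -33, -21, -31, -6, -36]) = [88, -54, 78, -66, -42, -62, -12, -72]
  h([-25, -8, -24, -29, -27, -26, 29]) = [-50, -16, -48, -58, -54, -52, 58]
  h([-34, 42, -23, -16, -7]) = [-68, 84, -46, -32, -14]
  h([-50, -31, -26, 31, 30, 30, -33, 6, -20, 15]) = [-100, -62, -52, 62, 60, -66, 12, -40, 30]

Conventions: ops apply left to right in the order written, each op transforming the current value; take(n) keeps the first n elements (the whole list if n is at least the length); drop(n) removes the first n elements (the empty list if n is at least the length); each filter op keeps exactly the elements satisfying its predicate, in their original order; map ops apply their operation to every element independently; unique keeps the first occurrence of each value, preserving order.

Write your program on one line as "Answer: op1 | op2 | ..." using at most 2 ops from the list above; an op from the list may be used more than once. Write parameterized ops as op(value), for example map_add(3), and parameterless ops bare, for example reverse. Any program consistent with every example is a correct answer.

map_mul(2) | unique

Check, running the answer program on each example:
  [44, -27, 39, -33, -21, -31, -6, -36] -> [88, -54, 78, -66, -42, -62, -12, -72] -> [88, -54, 78, -66, -42, -62, -12, -72]
  [-25, -8, -24, -29, -27, -26, 29] -> [-50, -16, -48, -58, -54, -52, 58] -> [-50, -16, -48, -58, -54, -52, 58]
  [-34, 42, -23, -16, -7] -> [-68, 84, -46, -32, -14] -> [-68, 84, -46, -32, -14]
  [-50, -31, -26, 31, 30, 30, -33, 6, -20, 15] -> [-100, -62, -52, 62, 60, 60, -66, 12, -40, 30] -> [-100, -62, -52, 62, 60, -66, 12, -40, 30]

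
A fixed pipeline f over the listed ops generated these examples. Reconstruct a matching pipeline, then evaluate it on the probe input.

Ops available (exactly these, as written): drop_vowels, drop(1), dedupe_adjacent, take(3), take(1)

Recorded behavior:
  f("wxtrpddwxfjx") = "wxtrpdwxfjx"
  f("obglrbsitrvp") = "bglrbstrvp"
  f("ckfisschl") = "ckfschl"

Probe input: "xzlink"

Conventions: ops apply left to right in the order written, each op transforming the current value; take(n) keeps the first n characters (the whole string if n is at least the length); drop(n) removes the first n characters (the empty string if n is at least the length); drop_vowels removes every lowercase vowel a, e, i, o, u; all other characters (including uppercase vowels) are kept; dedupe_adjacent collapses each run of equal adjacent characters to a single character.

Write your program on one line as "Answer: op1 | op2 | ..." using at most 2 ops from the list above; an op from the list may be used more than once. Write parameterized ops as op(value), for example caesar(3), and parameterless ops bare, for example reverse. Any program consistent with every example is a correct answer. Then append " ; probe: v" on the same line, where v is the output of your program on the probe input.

dedupe_adjacent | drop_vowels ; probe: "xzlnk"

Check, running the answer program on each example:
  "wxtrpddwxfjx" -> "wxtrpdwxfjx" -> "wxtrpdwxfjx"
  "obglrbsitrvp" -> "obglrbsitrvp" -> "bglrbstrvp"
  "ckfisschl" -> "ckfischl" -> "ckfschl"
  probe: "xzlink" -> "xzlink" -> "xzlnk"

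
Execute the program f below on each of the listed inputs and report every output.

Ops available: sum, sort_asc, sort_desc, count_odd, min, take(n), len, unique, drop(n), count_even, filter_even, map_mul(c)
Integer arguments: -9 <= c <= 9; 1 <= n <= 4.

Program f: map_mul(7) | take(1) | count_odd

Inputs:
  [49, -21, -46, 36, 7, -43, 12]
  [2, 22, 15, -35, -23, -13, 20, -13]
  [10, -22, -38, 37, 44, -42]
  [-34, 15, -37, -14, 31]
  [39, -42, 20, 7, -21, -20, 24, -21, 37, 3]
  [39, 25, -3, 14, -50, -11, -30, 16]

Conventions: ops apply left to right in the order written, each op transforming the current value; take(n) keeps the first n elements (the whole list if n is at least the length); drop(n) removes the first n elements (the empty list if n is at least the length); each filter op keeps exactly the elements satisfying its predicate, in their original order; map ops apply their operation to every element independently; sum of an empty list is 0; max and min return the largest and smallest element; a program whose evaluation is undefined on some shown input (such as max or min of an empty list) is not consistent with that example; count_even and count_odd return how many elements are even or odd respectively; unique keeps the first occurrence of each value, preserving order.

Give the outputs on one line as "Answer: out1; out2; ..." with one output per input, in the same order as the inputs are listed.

Execution, op by op:
  [49, -21, -46, 36, 7, -43, 12] -> [343, -147, -322, 252, 49, -301, 84] -> [343] -> 1
  [2, 22, 15, -35, -23, -13, 20, -13] -> [14, 154, 105, -245, -161, -91, 140, -91] -> [14] -> 0
  [10, -22, -38, 37, 44, -42] -> [70, -154, -266, 259, 308, -294] -> [70] -> 0
  [-34, 15, -37, -14, 31] -> [-238, 105, -259, -98, 217] -> [-238] -> 0
  [39, -42, 20, 7, -21, -20, 24, -21, 37, 3] -> [273, -294, 140, 49, -147, -140, 168, -147, 259, 21] -> [273] -> 1
  [39, 25, -3, 14, -50, -11, -30, 16] -> [273, 175, -21, 98, -350, -77, -210, 112] -> [273] -> 1

1; 0; 0; 0; 1; 1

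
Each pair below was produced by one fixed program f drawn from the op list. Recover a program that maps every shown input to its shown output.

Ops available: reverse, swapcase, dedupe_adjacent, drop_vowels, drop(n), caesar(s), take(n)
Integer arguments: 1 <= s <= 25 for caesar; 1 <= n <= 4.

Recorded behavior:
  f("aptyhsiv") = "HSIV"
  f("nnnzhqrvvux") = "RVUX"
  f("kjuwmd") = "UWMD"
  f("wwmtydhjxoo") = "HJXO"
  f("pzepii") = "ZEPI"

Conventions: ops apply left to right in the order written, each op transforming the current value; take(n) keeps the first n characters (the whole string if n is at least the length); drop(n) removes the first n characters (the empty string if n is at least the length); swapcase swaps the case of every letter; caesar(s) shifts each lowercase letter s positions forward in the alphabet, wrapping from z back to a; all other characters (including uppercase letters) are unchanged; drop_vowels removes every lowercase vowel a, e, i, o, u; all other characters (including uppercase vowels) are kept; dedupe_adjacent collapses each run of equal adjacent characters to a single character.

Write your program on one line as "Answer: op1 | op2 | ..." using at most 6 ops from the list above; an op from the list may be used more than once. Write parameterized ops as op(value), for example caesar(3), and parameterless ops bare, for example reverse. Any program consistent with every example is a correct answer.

dedupe_adjacent | swapcase | reverse | take(4) | reverse

Check, running the answer program on each example:
  "aptyhsiv" -> "aptyhsiv" -> "APTYHSIV" -> "VISHYTPA" -> "VISH" -> "HSIV"
  "nnnzhqrvvux" -> "nzhqrvux" -> "NZHQRVUX" -> "XUVRQHZN" -> "XUVR" -> "RVUX"
  "kjuwmd" -> "kjuwmd" -> "KJUWMD" -> "DMWUJK" -> "DMWU" -> "UWMD"
  "wwmtydhjxoo" -> "wmtydhjxo" -> "WMTYDHJXO" -> "OXJHDYTMW" -> "OXJH" -> "HJXO"
  "pzepii" -> "pzepi" -> "PZEPI" -> "IPEZP" -> "IPEZ" -> "ZEPI"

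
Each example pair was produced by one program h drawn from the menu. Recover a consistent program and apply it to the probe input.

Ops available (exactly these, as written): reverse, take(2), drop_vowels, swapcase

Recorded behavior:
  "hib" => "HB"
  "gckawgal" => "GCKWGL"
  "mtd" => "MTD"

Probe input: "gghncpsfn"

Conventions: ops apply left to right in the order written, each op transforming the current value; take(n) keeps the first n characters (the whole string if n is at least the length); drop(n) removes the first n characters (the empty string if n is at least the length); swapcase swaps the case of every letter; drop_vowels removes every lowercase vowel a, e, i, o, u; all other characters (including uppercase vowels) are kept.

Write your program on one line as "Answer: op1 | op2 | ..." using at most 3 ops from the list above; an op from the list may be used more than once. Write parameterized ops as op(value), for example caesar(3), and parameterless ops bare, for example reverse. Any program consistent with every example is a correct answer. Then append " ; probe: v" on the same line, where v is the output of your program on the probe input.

drop_vowels | swapcase ; probe: "GGHNCPSFN"

Check, running the answer program on each example:
  "hib" -> "hb" -> "HB"
  "gckawgal" -> "gckwgl" -> "GCKWGL"
  "mtd" -> "mtd" -> "MTD"
  probe: "gghncpsfn" -> "gghncpsfn" -> "GGHNCPSFN"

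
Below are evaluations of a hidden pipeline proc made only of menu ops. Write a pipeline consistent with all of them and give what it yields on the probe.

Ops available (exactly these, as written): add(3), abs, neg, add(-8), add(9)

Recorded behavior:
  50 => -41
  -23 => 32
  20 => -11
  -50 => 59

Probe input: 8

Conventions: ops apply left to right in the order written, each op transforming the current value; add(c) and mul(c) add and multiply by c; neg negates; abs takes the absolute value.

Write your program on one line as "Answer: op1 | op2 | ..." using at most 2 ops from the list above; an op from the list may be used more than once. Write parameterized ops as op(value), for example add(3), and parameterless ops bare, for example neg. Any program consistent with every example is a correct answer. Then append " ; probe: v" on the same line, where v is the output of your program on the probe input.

neg | add(9) ; probe: 1

Check, running the answer program on each example:
  50 -> -50 -> -41
  -23 -> 23 -> 32
  20 -> -20 -> -11
  -50 -> 50 -> 59
  probe: 8 -> -8 -> 1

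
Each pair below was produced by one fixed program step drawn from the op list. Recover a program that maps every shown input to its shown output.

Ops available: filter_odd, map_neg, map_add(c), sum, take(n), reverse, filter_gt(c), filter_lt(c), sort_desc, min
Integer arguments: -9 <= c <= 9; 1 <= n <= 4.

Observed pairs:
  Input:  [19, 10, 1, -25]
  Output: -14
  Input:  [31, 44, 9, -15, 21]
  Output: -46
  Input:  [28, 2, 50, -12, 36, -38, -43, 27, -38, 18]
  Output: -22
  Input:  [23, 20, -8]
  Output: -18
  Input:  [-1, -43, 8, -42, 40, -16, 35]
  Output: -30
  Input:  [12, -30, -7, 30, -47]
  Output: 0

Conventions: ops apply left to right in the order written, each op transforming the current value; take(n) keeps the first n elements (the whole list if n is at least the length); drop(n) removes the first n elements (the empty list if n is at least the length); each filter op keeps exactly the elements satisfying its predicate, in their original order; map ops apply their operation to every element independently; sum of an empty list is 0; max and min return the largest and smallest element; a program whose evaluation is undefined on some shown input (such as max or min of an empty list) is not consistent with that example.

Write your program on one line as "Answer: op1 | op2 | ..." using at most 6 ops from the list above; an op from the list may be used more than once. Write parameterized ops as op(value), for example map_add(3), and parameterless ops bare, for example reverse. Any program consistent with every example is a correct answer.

map_neg | filter_odd | filter_lt(-5) | map_add(5) | sum

Check, running the answer program on each example:
  [19, 10, 1, -25] -> [-19, -10, -1, 25] -> [-19, -1, 25] -> [-19] -> [-14] -> -14
  [31, 44, 9, -15, 21] -> [-31, -44, -9, 15, -21] -> [-31, -9, 15, -21] -> [-31, -9, -21] -> [-26, -4, -16] -> -46
  [28, 2, 50, -12, 36, -38, -43, 27, -38, 18] -> [-28, -2, -50, 12, -36, 38, 43, -27, 38, -18] -> [43, -27] -> [-27] -> [-22] -> -22
  [23, 20, -8] -> [-23, -20, 8] -> [-23] -> [-23] -> [-18] -> -18
  [-1, -43, 8, -42, 40, -16, 35] -> [1, 43, -8, 42, -40, 16, -35] -> [1, 43, -35] -> [-35] -> [-30] -> -30
  [12, -30, -7, 30, -47] -> [-12, 30, 7, -30, 47] -> [7, 47] -> [] -> [] -> 0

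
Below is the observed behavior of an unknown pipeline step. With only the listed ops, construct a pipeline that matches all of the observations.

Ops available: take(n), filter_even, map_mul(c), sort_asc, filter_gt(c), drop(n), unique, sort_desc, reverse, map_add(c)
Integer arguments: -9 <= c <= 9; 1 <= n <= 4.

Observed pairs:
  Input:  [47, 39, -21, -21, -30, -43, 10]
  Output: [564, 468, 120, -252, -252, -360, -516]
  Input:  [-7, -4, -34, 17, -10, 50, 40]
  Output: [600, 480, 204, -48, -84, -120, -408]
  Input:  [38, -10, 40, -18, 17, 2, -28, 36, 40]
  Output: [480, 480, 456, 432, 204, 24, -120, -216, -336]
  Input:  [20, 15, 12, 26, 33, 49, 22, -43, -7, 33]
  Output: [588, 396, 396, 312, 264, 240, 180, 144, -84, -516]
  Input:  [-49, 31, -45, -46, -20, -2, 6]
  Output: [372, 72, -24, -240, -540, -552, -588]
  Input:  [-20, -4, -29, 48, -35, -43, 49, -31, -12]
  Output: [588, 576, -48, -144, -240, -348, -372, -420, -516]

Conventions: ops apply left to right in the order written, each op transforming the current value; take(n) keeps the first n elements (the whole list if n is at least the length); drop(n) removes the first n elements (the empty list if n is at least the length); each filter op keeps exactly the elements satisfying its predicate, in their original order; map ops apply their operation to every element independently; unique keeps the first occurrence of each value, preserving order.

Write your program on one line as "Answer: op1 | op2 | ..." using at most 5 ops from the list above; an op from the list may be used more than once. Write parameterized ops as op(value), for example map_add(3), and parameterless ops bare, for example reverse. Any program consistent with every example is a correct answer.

map_mul(6) | sort_asc | map_mul(2) | reverse

Check, running the answer program on each example:
  [47, 39, -21, -21, -30, -43, 10] -> [282, 234, -126, -126, -180, -258, 60] -> [-258, -180, -126, -126, 60, 234, 282] -> [-516, -360, -252, -252, 120, 468, 564] -> [564, 468, 120, -252, -252, -360, -516]
  [-7, -4, -34, 17, -10, 50, 40] -> [-42, -24, -204, 102, -60, 300, 240] -> [-204, -60, -42, -24, 102, 240, 300] -> [-408, -120, -84, -48, 204, 480, 600] -> [600, 480, 204, -48, -84, -120, -408]
  [38, -10, 40, -18, 17, 2, -28, 36, 40] -> [228, -60, 240, -108, 102, 12, -168, 216, 240] -> [-168, -108, -60, 12, 102, 216, 228, 240, 240] -> [-336, -216, -120, 24, 204, 432, 456, 480, 480] -> [480, 480, 456, 432, 204, 24, -120, -216, -336]
  [20, 15, 12, 26, 33, 49, 22, -43, -7, 33] -> [120, 90, 72, 156, 198, 294, 132, -258, -42, 198] -> [-258, -42, 72, 90, 120, 132, 156, 198, 198, 294] -> [-516, -84, 144, 180, 240, 264, 312, 396, 396, 588] -> [588, 396, 396, 312, 264, 240, 180, 144, -84, -516]
  [-49, 31, -45, -46, -20, -2, 6] -> [-294, 186, -270, -276, -120, -12, 36] -> [-294, -276, -270, -120, -12, 36, 186] -> [-588, -552, -540, -240, -24, 72, 372] -> [372, 72, -24, -240, -540, -552, -588]
  [-20, -4, -29, 48, -35, -43, 49, -31, -12] -> [-120, -24, -174, 288, -210, -258, 294, -186, -72] -> [-258, -210, -186, -174, -120, -72, -24, 288, 294] -> [-516, -420, -372, -348, -240, -144, -48, 576, 588] -> [588, 576, -48, -144, -240, -348, -372, -420, -516]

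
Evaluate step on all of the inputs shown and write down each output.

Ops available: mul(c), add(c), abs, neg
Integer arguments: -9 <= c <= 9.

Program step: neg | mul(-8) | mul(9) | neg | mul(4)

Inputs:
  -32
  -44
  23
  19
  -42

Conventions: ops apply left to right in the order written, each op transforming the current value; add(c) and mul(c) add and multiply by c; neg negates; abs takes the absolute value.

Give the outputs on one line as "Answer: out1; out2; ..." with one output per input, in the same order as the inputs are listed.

9216; 12672; -6624; -5472; 12096

Execution, op by op:
  -32 -> 32 -> -256 -> -2304 -> 2304 -> 9216
  -44 -> 44 -> -352 -> -3168 -> 3168 -> 12672
  23 -> -23 -> 184 -> 1656 -> -1656 -> -6624
  19 -> -19 -> 152 -> 1368 -> -1368 -> -5472
  -42 -> 42 -> -336 -> -3024 -> 3024 -> 12096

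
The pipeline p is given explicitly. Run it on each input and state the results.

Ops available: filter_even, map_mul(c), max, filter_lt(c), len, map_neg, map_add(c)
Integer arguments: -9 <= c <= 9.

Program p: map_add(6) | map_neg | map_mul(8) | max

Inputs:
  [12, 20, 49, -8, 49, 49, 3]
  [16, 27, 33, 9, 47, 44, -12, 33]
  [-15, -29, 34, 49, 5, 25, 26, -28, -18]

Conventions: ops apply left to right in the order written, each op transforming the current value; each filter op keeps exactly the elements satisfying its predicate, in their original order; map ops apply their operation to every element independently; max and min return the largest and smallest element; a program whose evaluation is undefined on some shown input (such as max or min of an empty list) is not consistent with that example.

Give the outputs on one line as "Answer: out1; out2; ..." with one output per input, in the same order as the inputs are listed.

16; 48; 184

Execution, op by op:
  [12, 20, 49, -8, 49, 49, 3] -> [18, 26, 55, -2, 55, 55, 9] -> [-18, -26, -55, 2, -55, -55, -9] -> [-144, -208, -440, 16, -440, -440, -72] -> 16
  [16, 27, 33, 9, 47, 44, -12, 33] -> [22, 33, 39, 15, 53, 50, -6, 39] -> [-22, -33, -39, -15, -53, -50, 6, -39] -> [-176, -264, -312, -120, -424, -400, 48, -312] -> 48
  [-15, -29, 34, 49, 5, 25, 26, -28, -18] -> [-9, -23, 40, 55, 11, 31, 32, -22, -12] -> [9, 23, -40, -55, -11, -31, -32, 22, 12] -> [72, 184, -320, -440, -88, -248, -256, 176, 96] -> 184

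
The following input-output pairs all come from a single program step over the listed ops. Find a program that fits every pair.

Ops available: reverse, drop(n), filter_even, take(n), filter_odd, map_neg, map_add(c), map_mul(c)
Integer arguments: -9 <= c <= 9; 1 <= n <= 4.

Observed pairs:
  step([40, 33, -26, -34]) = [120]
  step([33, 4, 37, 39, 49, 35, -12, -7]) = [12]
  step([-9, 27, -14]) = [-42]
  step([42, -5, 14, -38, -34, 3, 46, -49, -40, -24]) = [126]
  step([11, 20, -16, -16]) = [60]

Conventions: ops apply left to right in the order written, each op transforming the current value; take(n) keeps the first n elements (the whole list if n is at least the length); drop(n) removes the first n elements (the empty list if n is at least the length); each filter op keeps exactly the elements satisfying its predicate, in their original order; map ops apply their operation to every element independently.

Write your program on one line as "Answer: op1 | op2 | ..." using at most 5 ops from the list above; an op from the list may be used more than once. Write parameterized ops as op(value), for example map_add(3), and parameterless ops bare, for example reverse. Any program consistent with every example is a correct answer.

map_mul(-3) | map_neg | filter_even | take(1)

Check, running the answer program on each example:
  [40, 33, -26, -34] -> [-120, -99, 78, 102] -> [120, 99, -78, -102] -> [120, -78, -102] -> [120]
  [33, 4, 37, 39, 49, 35, -12, -7] -> [-99, -12, -111, -117, -147, -105, 36, 21] -> [99, 12, 111, 117, 147, 105, -36, -21] -> [12, -36] -> [12]
  [-9, 27, -14] -> [27, -81, 42] -> [-27, 81, -42] -> [-42] -> [-42]
  [42, -5, 14, -38, -34, 3, 46, -49, -40, -24] -> [-126, 15, -42, 114, 102, -9, -138, 147, 120, 72] -> [126, -15, 42, -114, -102, 9, 138, -147, -120, -72] -> [126, 42, -114, -102, 138, -120, -72] -> [126]
  [11, 20, -16, -16] -> [-33, -60, 48, 48] -> [33, 60, -48, -48] -> [60, -48, -48] -> [60]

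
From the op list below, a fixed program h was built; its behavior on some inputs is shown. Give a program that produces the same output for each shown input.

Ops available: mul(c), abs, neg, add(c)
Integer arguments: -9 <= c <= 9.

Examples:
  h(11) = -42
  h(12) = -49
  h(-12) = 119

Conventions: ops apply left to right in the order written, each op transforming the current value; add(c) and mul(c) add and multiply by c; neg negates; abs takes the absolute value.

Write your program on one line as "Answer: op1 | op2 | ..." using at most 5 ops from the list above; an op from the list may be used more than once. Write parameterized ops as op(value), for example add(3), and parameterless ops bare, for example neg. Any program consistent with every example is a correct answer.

add(-5) | neg | mul(-7) | neg

Check, running the answer program on each example:
  11 -> 6 -> -6 -> 42 -> -42
  12 -> 7 -> -7 -> 49 -> -49
  -12 -> -17 -> 17 -> -119 -> 119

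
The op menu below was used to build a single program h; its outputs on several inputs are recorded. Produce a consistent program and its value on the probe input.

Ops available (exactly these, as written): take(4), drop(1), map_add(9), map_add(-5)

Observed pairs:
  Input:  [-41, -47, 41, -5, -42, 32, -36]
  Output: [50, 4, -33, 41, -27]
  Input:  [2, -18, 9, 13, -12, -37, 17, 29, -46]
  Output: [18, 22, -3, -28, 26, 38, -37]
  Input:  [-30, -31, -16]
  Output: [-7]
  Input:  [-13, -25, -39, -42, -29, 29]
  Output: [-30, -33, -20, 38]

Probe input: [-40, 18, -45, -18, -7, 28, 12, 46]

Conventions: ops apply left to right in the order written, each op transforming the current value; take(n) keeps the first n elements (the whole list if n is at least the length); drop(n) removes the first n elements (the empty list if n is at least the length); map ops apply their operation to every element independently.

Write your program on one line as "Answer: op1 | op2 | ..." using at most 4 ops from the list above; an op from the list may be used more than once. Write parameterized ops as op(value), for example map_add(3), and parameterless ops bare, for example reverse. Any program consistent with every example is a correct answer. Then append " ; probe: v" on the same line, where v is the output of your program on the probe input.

map_add(9) | drop(1) | drop(1) ; probe: [-36, -9, 2, 37, 21, 55]

Check, running the answer program on each example:
  [-41, -47, 41, -5, -42, 32, -36] -> [-32, -38, 50, 4, -33, 41, -27] -> [-38, 50, 4, -33, 41, -27] -> [50, 4, -33, 41, -27]
  [2, -18, 9, 13, -12, -37, 17, 29, -46] -> [11, -9, 18, 22, -3, -28, 26, 38, -37] -> [-9, 18, 22, -3, -28, 26, 38, -37] -> [18, 22, -3, -28, 26, 38, -37]
  [-30, -31, -16] -> [-21, -22, -7] -> [-22, -7] -> [-7]
  [-13, -25, -39, -42, -29, 29] -> [-4, -16, -30, -33, -20, 38] -> [-16, -30, -33, -20, 38] -> [-30, -33, -20, 38]
  probe: [-40, 18, -45, -18, -7, 28, 12, 46] -> [-31, 27, -36, -9, 2, 37, 21, 55] -> [27, -36, -9, 2, 37, 21, 55] -> [-36, -9, 2, 37, 21, 55]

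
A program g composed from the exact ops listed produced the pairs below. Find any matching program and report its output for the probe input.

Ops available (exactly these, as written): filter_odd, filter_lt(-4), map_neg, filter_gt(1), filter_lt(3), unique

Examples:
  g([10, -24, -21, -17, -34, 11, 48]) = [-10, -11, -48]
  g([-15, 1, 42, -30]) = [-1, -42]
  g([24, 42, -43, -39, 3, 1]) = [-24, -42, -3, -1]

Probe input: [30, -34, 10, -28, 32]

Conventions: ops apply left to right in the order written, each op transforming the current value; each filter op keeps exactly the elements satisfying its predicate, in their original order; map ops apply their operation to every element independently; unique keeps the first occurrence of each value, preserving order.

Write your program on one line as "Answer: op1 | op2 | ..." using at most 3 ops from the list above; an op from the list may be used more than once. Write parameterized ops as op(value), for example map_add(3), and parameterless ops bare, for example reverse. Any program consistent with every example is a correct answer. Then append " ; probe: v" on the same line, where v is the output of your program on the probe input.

map_neg | filter_lt(3) ; probe: [-30, -10, -32]

Check, running the answer program on each example:
  [10, -24, -21, -17, -34, 11, 48] -> [-10, 24, 21, 17, 34, -11, -48] -> [-10, -11, -48]
  [-15, 1, 42, -30] -> [15, -1, -42, 30] -> [-1, -42]
  [24, 42, -43, -39, 3, 1] -> [-24, -42, 43, 39, -3, -1] -> [-24, -42, -3, -1]
  probe: [30, -34, 10, -28, 32] -> [-30, 34, -10, 28, -32] -> [-30, -10, -32]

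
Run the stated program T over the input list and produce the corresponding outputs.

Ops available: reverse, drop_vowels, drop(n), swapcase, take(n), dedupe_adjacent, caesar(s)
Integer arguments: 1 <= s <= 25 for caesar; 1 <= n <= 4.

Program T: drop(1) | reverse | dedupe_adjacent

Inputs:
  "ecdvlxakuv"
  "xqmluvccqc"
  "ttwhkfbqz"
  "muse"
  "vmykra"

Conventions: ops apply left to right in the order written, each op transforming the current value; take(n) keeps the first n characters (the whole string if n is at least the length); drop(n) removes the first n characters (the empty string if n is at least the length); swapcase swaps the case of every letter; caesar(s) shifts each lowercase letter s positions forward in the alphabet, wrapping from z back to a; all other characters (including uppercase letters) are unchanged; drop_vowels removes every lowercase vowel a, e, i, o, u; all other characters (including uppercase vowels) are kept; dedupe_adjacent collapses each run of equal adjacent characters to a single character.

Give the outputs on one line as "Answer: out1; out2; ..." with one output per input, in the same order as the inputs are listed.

"vukaxlvdc"; "cqcvulmq"; "zqbfkhwt"; "esu"; "arkym"

Execution, op by op:
  "ecdvlxakuv" -> "cdvlxakuv" -> "vukaxlvdc" -> "vukaxlvdc"
  "xqmluvccqc" -> "qmluvccqc" -> "cqccvulmq" -> "cqcvulmq"
  "ttwhkfbqz" -> "twhkfbqz" -> "zqbfkhwt" -> "zqbfkhwt"
  "muse" -> "use" -> "esu" -> "esu"
  "vmykra" -> "mykra" -> "arkym" -> "arkym"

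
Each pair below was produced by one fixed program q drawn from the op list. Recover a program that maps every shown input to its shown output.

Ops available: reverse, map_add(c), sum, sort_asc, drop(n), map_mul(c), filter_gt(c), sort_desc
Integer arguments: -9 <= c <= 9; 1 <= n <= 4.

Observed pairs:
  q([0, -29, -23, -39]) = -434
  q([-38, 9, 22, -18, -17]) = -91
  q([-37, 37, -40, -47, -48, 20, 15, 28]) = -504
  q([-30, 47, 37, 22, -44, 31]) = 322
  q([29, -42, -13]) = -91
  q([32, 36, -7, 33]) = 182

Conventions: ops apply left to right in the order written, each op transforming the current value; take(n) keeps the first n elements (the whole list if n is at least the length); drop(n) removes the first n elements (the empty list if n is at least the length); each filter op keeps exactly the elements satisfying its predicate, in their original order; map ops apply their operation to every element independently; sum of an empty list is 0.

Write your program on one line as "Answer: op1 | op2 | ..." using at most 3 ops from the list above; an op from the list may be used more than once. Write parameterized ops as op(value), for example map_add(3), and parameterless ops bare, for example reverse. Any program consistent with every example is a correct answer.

map_mul(7) | drop(2) | sum

Check, running the answer program on each example:
  [0, -29, -23, -39] -> [0, -203, -161, -273] -> [-161, -273] -> -434
  [-38, 9, 22, -18, -17] -> [-266, 63, 154, -126, -119] -> [154, -126, -119] -> -91
  [-37, 37, -40, -47, -48, 20, 15, 28] -> [-259, 259, -280, -329, -336, 140, 105, 196] -> [-280, -329, -336, 140, 105, 196] -> -504
  [-30, 47, 37, 22, -44, 31] -> [-210, 329, 259, 154, -308, 217] -> [259, 154, -308, 217] -> 322
  [29, -42, -13] -> [203, -294, -91] -> [-91] -> -91
  [32, 36, -7, 33] -> [224, 252, -49, 231] -> [-49, 231] -> 182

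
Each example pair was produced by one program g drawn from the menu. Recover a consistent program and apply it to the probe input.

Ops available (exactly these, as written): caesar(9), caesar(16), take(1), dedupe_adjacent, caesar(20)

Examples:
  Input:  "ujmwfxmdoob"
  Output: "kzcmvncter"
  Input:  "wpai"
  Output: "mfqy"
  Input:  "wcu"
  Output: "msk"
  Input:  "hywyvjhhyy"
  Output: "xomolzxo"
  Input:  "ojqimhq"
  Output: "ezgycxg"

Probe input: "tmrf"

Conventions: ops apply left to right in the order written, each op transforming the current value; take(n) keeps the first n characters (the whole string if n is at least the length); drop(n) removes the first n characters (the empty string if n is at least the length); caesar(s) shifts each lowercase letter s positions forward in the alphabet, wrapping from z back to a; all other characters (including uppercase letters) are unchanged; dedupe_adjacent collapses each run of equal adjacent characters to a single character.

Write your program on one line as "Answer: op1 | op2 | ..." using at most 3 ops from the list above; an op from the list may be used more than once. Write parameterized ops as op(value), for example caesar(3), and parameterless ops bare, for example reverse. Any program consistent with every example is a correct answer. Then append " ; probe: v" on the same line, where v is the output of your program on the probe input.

caesar(16) | dedupe_adjacent ; probe: "jchv"

Check, running the answer program on each example:
  "ujmwfxmdoob" -> "kzcmvncteer" -> "kzcmvncter"
  "wpai" -> "mfqy" -> "mfqy"
  "wcu" -> "msk" -> "msk"
  "hywyvjhhyy" -> "xomolzxxoo" -> "xomolzxo"
  "ojqimhq" -> "ezgycxg" -> "ezgycxg"
  probe: "tmrf" -> "jchv" -> "jchv"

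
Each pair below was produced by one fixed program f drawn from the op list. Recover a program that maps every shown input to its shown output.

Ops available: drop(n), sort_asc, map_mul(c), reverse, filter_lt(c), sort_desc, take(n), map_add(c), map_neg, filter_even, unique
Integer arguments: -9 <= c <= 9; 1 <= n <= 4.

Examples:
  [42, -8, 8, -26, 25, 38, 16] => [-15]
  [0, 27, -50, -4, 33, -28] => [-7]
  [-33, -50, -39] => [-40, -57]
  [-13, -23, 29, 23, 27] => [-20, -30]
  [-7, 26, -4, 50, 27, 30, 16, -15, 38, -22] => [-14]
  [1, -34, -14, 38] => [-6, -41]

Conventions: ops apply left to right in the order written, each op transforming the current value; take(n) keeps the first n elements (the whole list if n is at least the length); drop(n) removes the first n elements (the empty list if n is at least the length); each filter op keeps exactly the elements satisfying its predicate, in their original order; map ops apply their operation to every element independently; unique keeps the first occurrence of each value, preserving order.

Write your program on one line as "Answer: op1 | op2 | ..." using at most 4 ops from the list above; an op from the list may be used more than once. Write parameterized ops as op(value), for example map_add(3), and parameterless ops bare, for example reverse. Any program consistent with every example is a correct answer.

take(2) | filter_lt(7) | map_add(-7)

Check, running the answer program on each example:
  [42, -8, 8, -26, 25, 38, 16] -> [42, -8] -> [-8] -> [-15]
  [0, 27, -50, -4, 33, -28] -> [0, 27] -> [0] -> [-7]
  [-33, -50, -39] -> [-33, -50] -> [-33, -50] -> [-40, -57]
  [-13, -23, 29, 23, 27] -> [-13, -23] -> [-13, -23] -> [-20, -30]
  [-7, 26, -4, 50, 27, 30, 16, -15, 38, -22] -> [-7, 26] -> [-7] -> [-14]
  [1, -34, -14, 38] -> [1, -34] -> [1, -34] -> [-6, -41]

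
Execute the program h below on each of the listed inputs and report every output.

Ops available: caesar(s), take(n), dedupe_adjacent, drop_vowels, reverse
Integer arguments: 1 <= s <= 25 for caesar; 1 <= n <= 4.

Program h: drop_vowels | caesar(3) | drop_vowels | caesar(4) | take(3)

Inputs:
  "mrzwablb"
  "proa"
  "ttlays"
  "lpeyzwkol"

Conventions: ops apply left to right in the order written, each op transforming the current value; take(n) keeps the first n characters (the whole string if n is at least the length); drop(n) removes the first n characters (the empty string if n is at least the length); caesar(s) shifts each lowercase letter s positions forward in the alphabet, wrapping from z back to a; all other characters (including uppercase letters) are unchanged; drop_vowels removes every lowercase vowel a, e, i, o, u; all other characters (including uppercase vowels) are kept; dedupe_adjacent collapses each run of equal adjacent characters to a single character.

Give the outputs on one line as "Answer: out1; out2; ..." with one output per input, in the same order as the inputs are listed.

"tgd"; "w"; "aaf"; "wfg"

Execution, op by op:
  "mrzwablb" -> "mrzwblb" -> "puczeoe" -> "pcz" -> "tgd" -> "tgd"
  "proa" -> "pr" -> "su" -> "s" -> "w" -> "w"
  "ttlays" -> "ttlys" -> "wwobv" -> "wwbv" -> "aafz" -> "aaf"
  "lpeyzwkol" -> "lpyzwkl" -> "osbczno" -> "sbczn" -> "wfgdr" -> "wfg"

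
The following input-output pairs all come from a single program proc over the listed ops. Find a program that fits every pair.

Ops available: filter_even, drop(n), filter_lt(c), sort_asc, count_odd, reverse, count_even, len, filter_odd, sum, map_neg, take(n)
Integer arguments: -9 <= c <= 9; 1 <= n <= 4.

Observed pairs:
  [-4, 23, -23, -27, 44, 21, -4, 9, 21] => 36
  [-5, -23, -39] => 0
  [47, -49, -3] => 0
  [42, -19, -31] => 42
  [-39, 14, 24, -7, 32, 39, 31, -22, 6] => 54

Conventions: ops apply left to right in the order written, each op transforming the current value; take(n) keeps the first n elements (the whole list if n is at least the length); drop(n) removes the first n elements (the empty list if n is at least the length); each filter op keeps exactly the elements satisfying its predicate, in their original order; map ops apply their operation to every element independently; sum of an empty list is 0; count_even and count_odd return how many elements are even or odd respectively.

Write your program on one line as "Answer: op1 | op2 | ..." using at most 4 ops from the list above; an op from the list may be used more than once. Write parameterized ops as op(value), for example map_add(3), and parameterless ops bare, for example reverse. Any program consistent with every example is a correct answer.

sort_asc | filter_even | sum

Check, running the answer program on each example:
  [-4, 23, -23, -27, 44, 21, -4, 9, 21] -> [-27, -23, -4, -4, 9, 21, 21, 23, 44] -> [-4, -4, 44] -> 36
  [-5, -23, -39] -> [-39, -23, -5] -> [] -> 0
  [47, -49, -3] -> [-49, -3, 47] -> [] -> 0
  [42, -19, -31] -> [-31, -19, 42] -> [42] -> 42
  [-39, 14, 24, -7, 32, 39, 31, -22, 6] -> [-39, -22, -7, 6, 14, 24, 31, 32, 39] -> [-22, 6, 14, 24, 32] -> 54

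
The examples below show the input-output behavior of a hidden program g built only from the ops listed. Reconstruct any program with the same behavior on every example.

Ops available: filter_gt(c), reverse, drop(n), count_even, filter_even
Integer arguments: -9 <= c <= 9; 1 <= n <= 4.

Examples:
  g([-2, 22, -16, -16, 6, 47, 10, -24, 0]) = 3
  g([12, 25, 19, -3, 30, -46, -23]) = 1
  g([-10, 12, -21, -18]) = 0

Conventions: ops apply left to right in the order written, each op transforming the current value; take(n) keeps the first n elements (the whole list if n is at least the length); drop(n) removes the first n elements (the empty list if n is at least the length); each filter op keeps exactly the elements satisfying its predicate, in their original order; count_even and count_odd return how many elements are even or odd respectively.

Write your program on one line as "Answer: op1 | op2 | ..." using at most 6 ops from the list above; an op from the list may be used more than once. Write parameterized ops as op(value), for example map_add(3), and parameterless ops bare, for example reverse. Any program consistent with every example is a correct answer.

reverse | drop(3) | reverse | filter_gt(-5) | filter_even | count_even

Check, running the answer program on each example:
  [-2, 22, -16, -16, 6, 47, 10, -24, 0] -> [0, -24, 10, 47, 6, -16, -16, 22, -2] -> [47, 6, -16, -16, 22, -2] -> [-2, 22, -16, -16, 6, 47] -> [-2, 22, 6, 47] -> [-2, 22, 6] -> 3
  [12, 25, 19, -3, 30, -46, -23] -> [-23, -46, 30, -3, 19, 25, 12] -> [-3, 19, 25, 12] -> [12, 25, 19, -3] -> [12, 25, 19, -3] -> [12] -> 1
  [-10, 12, -21, -18] -> [-18, -21, 12, -10] -> [-10] -> [-10] -> [] -> [] -> 0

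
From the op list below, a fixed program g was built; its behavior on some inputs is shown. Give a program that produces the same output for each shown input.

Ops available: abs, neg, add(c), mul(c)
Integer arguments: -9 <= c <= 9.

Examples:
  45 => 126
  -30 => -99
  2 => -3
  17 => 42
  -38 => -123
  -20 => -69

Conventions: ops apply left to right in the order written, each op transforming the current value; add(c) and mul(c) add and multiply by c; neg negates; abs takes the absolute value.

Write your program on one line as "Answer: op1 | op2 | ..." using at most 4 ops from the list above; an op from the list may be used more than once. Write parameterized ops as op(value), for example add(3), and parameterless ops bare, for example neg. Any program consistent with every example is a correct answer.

add(-3) | mul(-3) | neg

Check, running the answer program on each example:
  45 -> 42 -> -126 -> 126
  -30 -> -33 -> 99 -> -99
  2 -> -1 -> 3 -> -3
  17 -> 14 -> -42 -> 42
  -38 -> -41 -> 123 -> -123
  -20 -> -23 -> 69 -> -69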